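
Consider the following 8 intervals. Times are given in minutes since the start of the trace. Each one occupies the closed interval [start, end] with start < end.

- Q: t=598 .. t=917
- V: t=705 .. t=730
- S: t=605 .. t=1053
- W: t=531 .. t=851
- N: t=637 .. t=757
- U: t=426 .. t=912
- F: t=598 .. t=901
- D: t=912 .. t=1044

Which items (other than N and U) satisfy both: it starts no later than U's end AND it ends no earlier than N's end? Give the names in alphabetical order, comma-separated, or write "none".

D, F, Q, S, W

Conditions: its start is no later than U's end (X.start <= t=912) AND its end is no earlier than N's end (X.end >= t=757).
D: start t=912 <= t=912? ✓; end t=1044 >= t=757? ✓ → yes.
F: start t=598 <= t=912? ✓; end t=901 >= t=757? ✓ → yes.
Q: start t=598 <= t=912? ✓; end t=917 >= t=757? ✓ → yes.
S: start t=605 <= t=912? ✓; end t=1053 >= t=757? ✓ → yes.
V: start t=705 <= t=912? ✓; end t=730 >= t=757? ✗ → no.
W: start t=531 <= t=912? ✓; end t=851 >= t=757? ✓ → yes.
Result: D, F, Q, S, W.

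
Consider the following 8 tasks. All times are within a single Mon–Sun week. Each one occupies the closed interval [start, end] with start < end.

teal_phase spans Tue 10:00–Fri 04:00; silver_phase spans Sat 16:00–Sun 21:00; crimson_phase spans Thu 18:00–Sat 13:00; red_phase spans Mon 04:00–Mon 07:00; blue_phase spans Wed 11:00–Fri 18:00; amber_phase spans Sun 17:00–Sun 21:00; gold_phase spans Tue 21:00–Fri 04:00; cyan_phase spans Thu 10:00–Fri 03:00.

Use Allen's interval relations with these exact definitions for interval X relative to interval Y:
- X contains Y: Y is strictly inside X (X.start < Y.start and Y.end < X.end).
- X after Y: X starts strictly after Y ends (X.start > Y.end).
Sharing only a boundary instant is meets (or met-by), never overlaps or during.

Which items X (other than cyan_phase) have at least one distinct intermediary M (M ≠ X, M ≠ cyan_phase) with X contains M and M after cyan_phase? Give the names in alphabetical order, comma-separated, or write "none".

none

Target cyan_phase = [Thu 10:00, Fri 03:00].
Intermediaries M with M after cyan_phase: amber_phase, silver_phase.
Via amber_phase — items with X contains amber_phase: none.
Via silver_phase — items with X contains silver_phase: none.
Union: none.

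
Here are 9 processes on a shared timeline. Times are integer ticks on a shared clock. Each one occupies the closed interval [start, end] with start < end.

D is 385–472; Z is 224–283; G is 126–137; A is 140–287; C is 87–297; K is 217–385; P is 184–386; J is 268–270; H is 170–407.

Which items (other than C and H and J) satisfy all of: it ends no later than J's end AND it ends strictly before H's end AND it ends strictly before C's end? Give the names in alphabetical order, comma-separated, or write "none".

Conditions: its end is no later than J's end (X.end <= 270) AND its end is strictly before H's end (X.end < 407) AND its end is strictly before C's end (X.end < 297).
A: end 287 <= 270? ✗; end 287 < 407? ✓; end 287 < 297? ✓ → no.
D: end 472 <= 270? ✗; end 472 < 407? ✗; end 472 < 297? ✗ → no.
G: end 137 <= 270? ✓; end 137 < 407? ✓; end 137 < 297? ✓ → yes.
K: end 385 <= 270? ✗; end 385 < 407? ✓; end 385 < 297? ✗ → no.
P: end 386 <= 270? ✗; end 386 < 407? ✓; end 386 < 297? ✗ → no.
Z: end 283 <= 270? ✗; end 283 < 407? ✓; end 283 < 297? ✓ → no.
Result: G.

G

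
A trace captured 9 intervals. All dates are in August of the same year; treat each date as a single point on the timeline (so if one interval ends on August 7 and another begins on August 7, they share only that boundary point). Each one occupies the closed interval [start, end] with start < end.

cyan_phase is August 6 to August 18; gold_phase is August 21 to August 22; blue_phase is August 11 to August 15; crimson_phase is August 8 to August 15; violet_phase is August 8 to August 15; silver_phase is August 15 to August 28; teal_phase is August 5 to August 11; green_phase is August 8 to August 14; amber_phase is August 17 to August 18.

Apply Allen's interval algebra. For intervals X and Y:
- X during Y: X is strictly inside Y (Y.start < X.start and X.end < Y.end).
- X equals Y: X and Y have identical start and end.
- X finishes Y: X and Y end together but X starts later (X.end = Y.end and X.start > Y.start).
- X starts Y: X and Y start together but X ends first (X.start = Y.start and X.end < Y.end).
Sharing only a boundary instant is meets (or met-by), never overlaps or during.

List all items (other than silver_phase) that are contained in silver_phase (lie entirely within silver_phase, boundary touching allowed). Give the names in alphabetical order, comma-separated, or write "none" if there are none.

Target silver_phase = [August 15, August 28].
amber_phase [August 17, August 18] → during → yes.
blue_phase [August 11, August 15] → meets → no.
crimson_phase [August 8, August 15] → meets → no.
cyan_phase [August 6, August 18] → overlaps → no.
gold_phase [August 21, August 22] → during → yes.
green_phase [August 8, August 14] → before → no.
teal_phase [August 5, August 11] → before → no.
violet_phase [August 8, August 15] → meets → no.
Result: amber_phase, gold_phase.

amber_phase, gold_phase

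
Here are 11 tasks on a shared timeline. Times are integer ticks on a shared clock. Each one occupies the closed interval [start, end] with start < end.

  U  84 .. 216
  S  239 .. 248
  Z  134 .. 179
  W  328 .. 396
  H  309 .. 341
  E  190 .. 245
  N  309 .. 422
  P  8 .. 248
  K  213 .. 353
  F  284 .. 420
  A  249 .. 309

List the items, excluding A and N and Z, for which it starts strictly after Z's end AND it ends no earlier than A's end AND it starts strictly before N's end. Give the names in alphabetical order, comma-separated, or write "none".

Conditions: its start is strictly after Z's end (X.start > 179) AND its end is no earlier than A's end (X.end >= 309) AND its start is strictly before N's end (X.start < 422).
E: start 190 > 179? ✓; end 245 >= 309? ✗; start 190 < 422? ✓ → no.
F: start 284 > 179? ✓; end 420 >= 309? ✓; start 284 < 422? ✓ → yes.
H: start 309 > 179? ✓; end 341 >= 309? ✓; start 309 < 422? ✓ → yes.
K: start 213 > 179? ✓; end 353 >= 309? ✓; start 213 < 422? ✓ → yes.
P: start 8 > 179? ✗; end 248 >= 309? ✗; start 8 < 422? ✓ → no.
S: start 239 > 179? ✓; end 248 >= 309? ✗; start 239 < 422? ✓ → no.
U: start 84 > 179? ✗; end 216 >= 309? ✗; start 84 < 422? ✓ → no.
W: start 328 > 179? ✓; end 396 >= 309? ✓; start 328 < 422? ✓ → yes.
Result: F, H, K, W.

F, H, K, W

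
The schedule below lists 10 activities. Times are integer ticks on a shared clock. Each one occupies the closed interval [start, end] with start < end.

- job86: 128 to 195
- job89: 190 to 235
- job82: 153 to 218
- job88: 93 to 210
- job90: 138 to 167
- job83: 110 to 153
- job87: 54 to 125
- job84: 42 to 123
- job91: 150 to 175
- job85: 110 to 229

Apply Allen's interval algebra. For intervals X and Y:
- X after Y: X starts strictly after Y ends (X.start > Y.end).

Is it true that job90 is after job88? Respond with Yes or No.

job90 = [138, 167], job88 = [93, 210].
Actual relation of job90 to job88: during.
Asked whether 'after' holds → No.

No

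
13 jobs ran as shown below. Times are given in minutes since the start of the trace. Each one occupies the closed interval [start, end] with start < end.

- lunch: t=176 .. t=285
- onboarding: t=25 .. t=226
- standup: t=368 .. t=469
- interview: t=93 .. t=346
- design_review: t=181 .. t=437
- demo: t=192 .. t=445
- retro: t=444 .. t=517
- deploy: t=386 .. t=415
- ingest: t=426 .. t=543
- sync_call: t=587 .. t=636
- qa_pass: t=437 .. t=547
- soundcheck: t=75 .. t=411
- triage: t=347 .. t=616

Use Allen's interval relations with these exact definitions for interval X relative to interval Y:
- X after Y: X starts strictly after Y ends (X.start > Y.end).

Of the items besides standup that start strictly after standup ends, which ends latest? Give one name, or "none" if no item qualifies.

sync_call

Target standup = [t=368, t=469].
demo [t=192, t=445] → overlaps → excluded.
deploy [t=386, t=415] → during → excluded.
design_review [t=181, t=437] → overlaps → excluded.
ingest [t=426, t=543] → overlapped-by → excluded.
interview [t=93, t=346] → before → excluded.
lunch [t=176, t=285] → before → excluded.
onboarding [t=25, t=226] → before → excluded.
qa_pass [t=437, t=547] → overlapped-by → excluded.
retro [t=444, t=517] → overlapped-by → excluded.
soundcheck [t=75, t=411] → overlaps → excluded.
sync_call [t=587, t=636] → after → candidate.
triage [t=347, t=616] → contains → excluded.
Among candidates, latest end is t=636 → sync_call.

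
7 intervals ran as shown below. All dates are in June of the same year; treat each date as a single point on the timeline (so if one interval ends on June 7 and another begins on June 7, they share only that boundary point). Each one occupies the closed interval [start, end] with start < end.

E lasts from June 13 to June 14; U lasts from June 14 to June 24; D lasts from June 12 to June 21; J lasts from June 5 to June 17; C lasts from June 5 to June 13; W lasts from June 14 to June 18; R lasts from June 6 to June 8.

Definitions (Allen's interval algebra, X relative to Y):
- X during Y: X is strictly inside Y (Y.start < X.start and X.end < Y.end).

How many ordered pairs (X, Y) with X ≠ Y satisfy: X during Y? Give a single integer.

5

Checking all 42 ordered pairs for relation 'during'; matching pairs in alphabetical order:
(E, D): E during D ✓
(E, J): E during J ✓
(R, C): R during C ✓
(R, J): R during J ✓
(W, D): W during D ✓
Count: 5.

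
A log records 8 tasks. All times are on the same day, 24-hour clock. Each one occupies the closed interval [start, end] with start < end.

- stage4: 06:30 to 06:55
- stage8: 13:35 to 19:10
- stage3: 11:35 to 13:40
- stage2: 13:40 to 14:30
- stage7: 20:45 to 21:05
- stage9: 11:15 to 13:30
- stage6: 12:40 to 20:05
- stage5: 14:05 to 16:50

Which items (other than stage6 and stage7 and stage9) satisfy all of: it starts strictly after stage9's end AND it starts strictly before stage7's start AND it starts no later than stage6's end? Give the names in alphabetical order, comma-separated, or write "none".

stage2, stage5, stage8

Conditions: its start is strictly after stage9's end (X.start > 13:30) AND its start is strictly before stage7's start (X.start < 20:45) AND its start is no later than stage6's end (X.start <= 20:05).
stage2: start 13:40 > 13:30? ✓; start 13:40 < 20:45? ✓; start 13:40 <= 20:05? ✓ → yes.
stage3: start 11:35 > 13:30? ✗; start 11:35 < 20:45? ✓; start 11:35 <= 20:05? ✓ → no.
stage4: start 06:30 > 13:30? ✗; start 06:30 < 20:45? ✓; start 06:30 <= 20:05? ✓ → no.
stage5: start 14:05 > 13:30? ✓; start 14:05 < 20:45? ✓; start 14:05 <= 20:05? ✓ → yes.
stage8: start 13:35 > 13:30? ✓; start 13:35 < 20:45? ✓; start 13:35 <= 20:05? ✓ → yes.
Result: stage2, stage5, stage8.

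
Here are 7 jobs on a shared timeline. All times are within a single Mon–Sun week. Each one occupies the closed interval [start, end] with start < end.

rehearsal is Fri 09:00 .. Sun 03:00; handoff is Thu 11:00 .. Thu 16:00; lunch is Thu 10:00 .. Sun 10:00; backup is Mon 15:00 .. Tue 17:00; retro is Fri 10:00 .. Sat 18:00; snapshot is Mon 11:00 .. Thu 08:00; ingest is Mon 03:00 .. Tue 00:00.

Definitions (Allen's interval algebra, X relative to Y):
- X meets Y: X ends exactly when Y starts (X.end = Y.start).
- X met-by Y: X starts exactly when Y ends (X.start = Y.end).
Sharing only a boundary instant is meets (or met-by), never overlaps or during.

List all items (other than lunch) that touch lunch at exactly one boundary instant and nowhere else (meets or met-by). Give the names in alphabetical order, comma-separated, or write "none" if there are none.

Target lunch = [Thu 10:00, Sun 10:00].
backup [Mon 15:00, Tue 17:00] → before → no.
handoff [Thu 11:00, Thu 16:00] → during → no.
ingest [Mon 03:00, Tue 00:00] → before → no.
rehearsal [Fri 09:00, Sun 03:00] → during → no.
retro [Fri 10:00, Sat 18:00] → during → no.
snapshot [Mon 11:00, Thu 08:00] → before → no.
Result: none.

none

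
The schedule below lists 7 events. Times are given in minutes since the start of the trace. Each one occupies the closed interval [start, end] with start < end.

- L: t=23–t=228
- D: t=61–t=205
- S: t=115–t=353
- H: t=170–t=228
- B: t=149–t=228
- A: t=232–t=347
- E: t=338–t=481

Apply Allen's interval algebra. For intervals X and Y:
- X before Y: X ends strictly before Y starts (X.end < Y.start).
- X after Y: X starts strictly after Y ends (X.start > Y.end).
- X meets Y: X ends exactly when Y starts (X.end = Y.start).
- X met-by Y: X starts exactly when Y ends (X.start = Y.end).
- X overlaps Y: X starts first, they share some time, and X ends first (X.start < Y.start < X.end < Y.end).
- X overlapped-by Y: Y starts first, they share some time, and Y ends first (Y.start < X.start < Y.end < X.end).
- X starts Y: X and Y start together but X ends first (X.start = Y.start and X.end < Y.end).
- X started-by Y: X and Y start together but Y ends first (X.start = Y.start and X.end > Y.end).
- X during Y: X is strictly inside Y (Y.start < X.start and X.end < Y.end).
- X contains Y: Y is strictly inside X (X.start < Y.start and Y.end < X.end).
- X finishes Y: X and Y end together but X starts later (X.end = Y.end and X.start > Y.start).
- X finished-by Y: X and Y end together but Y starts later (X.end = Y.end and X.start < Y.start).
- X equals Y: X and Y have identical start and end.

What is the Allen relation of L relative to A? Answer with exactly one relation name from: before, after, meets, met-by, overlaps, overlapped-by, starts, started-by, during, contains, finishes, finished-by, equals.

L = [t=23, t=228]; A = [t=232, t=347].
Compare endpoints: L.start < A.start, L.start < A.end, L.end < A.start, L.end < A.end.
That pattern is 'before'.

before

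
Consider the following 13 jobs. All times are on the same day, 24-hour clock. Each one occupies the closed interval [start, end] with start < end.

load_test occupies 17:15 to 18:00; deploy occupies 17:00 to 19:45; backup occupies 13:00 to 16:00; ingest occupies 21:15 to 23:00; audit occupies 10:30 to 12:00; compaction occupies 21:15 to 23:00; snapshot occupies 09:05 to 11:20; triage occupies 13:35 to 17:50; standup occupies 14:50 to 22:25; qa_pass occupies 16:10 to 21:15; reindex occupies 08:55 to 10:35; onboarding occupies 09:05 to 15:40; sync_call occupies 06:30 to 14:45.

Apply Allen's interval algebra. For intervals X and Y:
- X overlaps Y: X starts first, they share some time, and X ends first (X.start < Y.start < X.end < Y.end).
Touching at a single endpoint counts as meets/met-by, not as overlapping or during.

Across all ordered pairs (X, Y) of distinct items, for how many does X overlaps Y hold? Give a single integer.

Checking all 156 ordered pairs for relation 'overlaps'; matching pairs in alphabetical order:
(backup, standup): backup overlaps standup ✓
(backup, triage): backup overlaps triage ✓
(onboarding, backup): onboarding overlaps backup ✓
(onboarding, standup): onboarding overlaps standup ✓
(onboarding, triage): onboarding overlaps triage ✓
(reindex, audit): reindex overlaps audit ✓
(reindex, onboarding): reindex overlaps onboarding ✓
(reindex, snapshot): reindex overlaps snapshot ✓
(snapshot, audit): snapshot overlaps audit ✓
(standup, compaction): standup overlaps compaction ✓
(standup, ingest): standup overlaps ingest ✓
(sync_call, backup): sync_call overlaps backup ✓
(sync_call, onboarding): sync_call overlaps onboarding ✓
(sync_call, triage): sync_call overlaps triage ✓
(triage, deploy): triage overlaps deploy ✓
(triage, load_test): triage overlaps load_test ✓
(triage, qa_pass): triage overlaps qa_pass ✓
(triage, standup): triage overlaps standup ✓
Count: 18.

18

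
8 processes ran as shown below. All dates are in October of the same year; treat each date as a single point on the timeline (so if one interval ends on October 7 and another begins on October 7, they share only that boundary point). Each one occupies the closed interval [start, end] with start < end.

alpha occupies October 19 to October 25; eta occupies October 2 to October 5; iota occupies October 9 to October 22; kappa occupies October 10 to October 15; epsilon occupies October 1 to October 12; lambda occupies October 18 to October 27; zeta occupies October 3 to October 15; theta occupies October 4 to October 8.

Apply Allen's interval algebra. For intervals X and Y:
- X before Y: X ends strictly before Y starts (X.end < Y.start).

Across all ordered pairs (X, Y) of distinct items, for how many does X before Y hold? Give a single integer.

14

Checking all 56 ordered pairs for relation 'before'; matching pairs in alphabetical order:
(epsilon, alpha): epsilon before alpha ✓
(epsilon, lambda): epsilon before lambda ✓
(eta, alpha): eta before alpha ✓
(eta, iota): eta before iota ✓
(eta, kappa): eta before kappa ✓
(eta, lambda): eta before lambda ✓
(kappa, alpha): kappa before alpha ✓
(kappa, lambda): kappa before lambda ✓
(theta, alpha): theta before alpha ✓
(theta, iota): theta before iota ✓
(theta, kappa): theta before kappa ✓
(theta, lambda): theta before lambda ✓
(zeta, alpha): zeta before alpha ✓
(zeta, lambda): zeta before lambda ✓
Count: 14.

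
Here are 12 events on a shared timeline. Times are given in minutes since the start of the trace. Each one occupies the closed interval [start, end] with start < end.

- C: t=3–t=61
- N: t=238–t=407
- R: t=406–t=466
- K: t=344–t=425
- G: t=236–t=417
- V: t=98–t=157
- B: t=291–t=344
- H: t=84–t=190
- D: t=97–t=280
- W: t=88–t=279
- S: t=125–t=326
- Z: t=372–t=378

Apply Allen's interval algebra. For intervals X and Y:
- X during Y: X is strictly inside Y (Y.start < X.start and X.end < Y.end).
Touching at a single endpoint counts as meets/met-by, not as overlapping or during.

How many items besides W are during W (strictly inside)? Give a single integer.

1

Target W = [t=88, t=279].
B [t=291, t=344] → after → no.
C [t=3, t=61] → before → no.
D [t=97, t=280] → overlapped-by → no.
G [t=236, t=417] → overlapped-by → no.
H [t=84, t=190] → overlaps → no.
K [t=344, t=425] → after → no.
N [t=238, t=407] → overlapped-by → no.
R [t=406, t=466] → after → no.
S [t=125, t=326] → overlapped-by → no.
V [t=98, t=157] → during → counts.
Z [t=372, t=378] → after → no.
Total: 1.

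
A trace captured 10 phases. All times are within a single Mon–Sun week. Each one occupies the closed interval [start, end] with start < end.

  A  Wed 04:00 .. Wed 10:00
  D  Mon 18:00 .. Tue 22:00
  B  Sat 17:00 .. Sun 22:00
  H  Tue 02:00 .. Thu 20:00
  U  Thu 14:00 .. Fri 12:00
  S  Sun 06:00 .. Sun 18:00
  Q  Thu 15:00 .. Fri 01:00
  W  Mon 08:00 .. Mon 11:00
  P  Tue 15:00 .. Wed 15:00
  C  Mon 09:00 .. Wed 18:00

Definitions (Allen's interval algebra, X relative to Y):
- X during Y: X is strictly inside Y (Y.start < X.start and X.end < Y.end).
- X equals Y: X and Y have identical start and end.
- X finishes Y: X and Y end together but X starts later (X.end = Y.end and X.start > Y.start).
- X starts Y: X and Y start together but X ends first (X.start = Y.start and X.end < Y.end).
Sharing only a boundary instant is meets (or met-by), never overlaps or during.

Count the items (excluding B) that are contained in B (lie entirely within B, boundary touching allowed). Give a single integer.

Target B = [Sat 17:00, Sun 22:00].
A [Wed 04:00, Wed 10:00] → before → no.
C [Mon 09:00, Wed 18:00] → before → no.
D [Mon 18:00, Tue 22:00] → before → no.
H [Tue 02:00, Thu 20:00] → before → no.
P [Tue 15:00, Wed 15:00] → before → no.
Q [Thu 15:00, Fri 01:00] → before → no.
S [Sun 06:00, Sun 18:00] → during → counts.
U [Thu 14:00, Fri 12:00] → before → no.
W [Mon 08:00, Mon 11:00] → before → no.
Total: 1.

1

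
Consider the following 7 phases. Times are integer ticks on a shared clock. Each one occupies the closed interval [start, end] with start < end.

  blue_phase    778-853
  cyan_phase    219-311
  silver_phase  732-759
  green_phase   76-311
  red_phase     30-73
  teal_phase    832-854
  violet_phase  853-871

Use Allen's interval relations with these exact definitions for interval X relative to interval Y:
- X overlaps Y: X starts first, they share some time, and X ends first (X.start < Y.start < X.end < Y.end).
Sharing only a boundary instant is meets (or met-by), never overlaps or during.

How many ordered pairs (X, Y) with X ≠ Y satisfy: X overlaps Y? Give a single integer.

2

Checking all 42 ordered pairs for relation 'overlaps'; matching pairs in alphabetical order:
(blue_phase, teal_phase): blue_phase overlaps teal_phase ✓
(teal_phase, violet_phase): teal_phase overlaps violet_phase ✓
Count: 2.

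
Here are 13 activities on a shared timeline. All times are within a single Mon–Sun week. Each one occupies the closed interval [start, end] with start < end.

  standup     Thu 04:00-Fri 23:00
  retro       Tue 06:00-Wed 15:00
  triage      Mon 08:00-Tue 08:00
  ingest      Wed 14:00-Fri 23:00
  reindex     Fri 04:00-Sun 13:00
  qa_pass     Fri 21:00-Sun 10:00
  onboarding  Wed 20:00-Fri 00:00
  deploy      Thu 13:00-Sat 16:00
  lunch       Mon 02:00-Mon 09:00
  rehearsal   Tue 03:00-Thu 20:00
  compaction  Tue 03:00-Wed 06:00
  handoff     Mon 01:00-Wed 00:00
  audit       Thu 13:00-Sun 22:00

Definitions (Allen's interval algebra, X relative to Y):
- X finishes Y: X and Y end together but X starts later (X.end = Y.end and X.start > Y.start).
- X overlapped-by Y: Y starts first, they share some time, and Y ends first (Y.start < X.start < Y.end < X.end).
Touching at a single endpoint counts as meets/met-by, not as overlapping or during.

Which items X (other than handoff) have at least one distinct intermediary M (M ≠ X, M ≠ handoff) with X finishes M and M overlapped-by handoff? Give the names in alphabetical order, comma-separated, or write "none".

Target handoff = [Mon 01:00, Wed 00:00].
Intermediaries M with M overlapped-by handoff: compaction, rehearsal, retro.
Via compaction — items with X finishes compaction: none.
Via rehearsal — items with X finishes rehearsal: none.
Via retro — items with X finishes retro: none.
Union: none.

none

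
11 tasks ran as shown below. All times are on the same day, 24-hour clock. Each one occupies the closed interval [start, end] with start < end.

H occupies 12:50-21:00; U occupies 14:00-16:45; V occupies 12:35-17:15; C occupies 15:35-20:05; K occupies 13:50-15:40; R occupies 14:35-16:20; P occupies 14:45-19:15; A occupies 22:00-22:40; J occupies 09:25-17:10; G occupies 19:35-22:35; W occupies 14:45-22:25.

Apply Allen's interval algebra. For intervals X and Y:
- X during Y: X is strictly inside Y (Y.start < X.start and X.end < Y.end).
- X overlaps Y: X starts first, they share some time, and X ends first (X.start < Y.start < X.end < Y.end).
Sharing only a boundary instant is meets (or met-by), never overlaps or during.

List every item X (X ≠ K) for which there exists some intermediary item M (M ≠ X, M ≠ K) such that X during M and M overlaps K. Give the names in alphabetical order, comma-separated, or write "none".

none

Target K = [13:50, 15:40].
Intermediaries M with M overlaps K: none.
Union: none.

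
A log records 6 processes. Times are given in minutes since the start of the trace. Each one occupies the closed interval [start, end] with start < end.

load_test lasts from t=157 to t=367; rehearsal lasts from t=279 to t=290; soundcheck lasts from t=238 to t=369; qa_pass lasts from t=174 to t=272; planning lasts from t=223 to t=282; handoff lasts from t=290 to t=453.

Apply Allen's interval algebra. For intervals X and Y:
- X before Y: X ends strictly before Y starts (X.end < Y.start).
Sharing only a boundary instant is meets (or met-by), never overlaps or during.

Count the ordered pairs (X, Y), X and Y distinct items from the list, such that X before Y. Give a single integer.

Checking all 30 ordered pairs for relation 'before'; matching pairs in alphabetical order:
(planning, handoff): planning before handoff ✓
(qa_pass, handoff): qa_pass before handoff ✓
(qa_pass, rehearsal): qa_pass before rehearsal ✓
Count: 3.

3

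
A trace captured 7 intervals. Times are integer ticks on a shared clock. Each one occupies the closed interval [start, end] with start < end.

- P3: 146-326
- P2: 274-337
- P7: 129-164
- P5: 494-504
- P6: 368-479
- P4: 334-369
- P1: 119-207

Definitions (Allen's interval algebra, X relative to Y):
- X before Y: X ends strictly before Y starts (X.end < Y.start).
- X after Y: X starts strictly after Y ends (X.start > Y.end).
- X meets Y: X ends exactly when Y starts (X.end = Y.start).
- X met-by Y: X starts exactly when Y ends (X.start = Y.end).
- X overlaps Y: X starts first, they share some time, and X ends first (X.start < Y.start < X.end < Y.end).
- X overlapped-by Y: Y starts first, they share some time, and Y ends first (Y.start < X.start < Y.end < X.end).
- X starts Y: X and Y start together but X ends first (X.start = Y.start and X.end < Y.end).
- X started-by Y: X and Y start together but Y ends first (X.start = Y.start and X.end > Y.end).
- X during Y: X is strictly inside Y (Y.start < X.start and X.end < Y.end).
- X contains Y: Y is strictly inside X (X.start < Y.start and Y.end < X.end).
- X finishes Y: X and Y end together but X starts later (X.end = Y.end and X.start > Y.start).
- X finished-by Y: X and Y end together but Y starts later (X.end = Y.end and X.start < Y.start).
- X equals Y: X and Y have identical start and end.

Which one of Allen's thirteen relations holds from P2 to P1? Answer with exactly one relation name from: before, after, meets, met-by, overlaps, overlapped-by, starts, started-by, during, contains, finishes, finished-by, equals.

P2 = [274, 337]; P1 = [119, 207].
Compare endpoints: P2.start > P1.start, P2.start > P1.end, P2.end > P1.start, P2.end > P1.end.
That pattern is 'after'.

after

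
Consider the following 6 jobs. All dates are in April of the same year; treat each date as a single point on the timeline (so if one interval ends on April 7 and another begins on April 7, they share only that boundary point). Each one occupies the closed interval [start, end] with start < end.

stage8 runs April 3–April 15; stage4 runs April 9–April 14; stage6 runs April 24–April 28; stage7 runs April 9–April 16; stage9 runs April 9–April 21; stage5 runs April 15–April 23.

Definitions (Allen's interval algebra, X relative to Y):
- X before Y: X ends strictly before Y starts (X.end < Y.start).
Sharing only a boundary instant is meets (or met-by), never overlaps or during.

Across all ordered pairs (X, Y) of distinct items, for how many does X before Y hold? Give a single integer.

Checking all 30 ordered pairs for relation 'before'; matching pairs in alphabetical order:
(stage4, stage5): stage4 before stage5 ✓
(stage4, stage6): stage4 before stage6 ✓
(stage5, stage6): stage5 before stage6 ✓
(stage7, stage6): stage7 before stage6 ✓
(stage8, stage6): stage8 before stage6 ✓
(stage9, stage6): stage9 before stage6 ✓
Count: 6.

6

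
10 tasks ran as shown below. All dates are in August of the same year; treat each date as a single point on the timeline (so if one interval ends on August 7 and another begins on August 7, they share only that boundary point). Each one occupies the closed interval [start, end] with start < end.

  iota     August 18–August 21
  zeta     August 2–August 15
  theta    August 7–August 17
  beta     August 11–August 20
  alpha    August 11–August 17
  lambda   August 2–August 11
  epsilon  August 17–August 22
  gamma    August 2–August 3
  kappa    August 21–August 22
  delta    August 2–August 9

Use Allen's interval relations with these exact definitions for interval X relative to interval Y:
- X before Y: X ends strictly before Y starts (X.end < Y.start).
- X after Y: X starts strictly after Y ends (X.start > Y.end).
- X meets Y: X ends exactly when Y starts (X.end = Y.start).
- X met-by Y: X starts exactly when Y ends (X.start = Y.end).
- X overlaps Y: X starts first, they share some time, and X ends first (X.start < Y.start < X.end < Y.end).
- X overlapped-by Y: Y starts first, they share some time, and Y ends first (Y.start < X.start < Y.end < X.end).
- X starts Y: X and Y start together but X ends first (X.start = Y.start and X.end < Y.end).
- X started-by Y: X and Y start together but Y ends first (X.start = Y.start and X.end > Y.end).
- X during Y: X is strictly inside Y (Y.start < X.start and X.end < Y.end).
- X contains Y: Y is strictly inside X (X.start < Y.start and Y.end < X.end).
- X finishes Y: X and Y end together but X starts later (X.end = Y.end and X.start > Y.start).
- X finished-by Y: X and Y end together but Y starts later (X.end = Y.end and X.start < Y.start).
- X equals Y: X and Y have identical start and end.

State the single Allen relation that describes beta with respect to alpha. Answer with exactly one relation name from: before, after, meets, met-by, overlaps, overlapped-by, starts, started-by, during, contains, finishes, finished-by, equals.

beta = [August 11, August 20]; alpha = [August 11, August 17].
Compare endpoints: beta.start = alpha.start, beta.start < alpha.end, beta.end > alpha.start, beta.end > alpha.end.
That pattern is 'started-by'.

started-by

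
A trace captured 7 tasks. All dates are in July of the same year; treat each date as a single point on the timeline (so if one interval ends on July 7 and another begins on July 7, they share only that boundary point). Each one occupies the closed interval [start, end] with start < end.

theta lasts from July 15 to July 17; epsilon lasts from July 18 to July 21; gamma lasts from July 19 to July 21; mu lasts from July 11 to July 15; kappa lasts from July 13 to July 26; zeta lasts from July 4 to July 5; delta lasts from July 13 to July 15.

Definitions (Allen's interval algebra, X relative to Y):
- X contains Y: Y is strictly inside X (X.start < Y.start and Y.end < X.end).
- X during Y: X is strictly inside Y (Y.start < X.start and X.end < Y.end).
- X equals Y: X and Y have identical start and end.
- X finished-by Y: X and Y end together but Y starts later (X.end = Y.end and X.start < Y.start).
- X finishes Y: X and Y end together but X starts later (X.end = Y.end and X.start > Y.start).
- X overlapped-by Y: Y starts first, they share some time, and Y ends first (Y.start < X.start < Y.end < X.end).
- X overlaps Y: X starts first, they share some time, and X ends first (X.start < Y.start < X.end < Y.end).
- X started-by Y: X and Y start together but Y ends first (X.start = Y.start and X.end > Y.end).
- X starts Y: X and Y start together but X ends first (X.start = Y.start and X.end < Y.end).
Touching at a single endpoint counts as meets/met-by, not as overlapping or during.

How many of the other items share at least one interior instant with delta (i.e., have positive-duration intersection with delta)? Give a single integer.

Target delta = [July 13, July 15].
epsilon [July 18, July 21] → after → no.
gamma [July 19, July 21] → after → no.
kappa [July 13, July 26] → started-by → counts.
mu [July 11, July 15] → finished-by → counts.
theta [July 15, July 17] → met-by → no.
zeta [July 4, July 5] → before → no.
Total: 2.

2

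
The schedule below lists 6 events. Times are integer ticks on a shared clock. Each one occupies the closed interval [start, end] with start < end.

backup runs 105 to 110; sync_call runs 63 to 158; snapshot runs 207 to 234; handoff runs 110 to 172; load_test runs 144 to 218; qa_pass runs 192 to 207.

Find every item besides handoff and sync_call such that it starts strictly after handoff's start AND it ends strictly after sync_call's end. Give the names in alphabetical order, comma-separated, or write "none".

load_test, qa_pass, snapshot

Conditions: its start is strictly after handoff's start (X.start > 110) AND its end is strictly after sync_call's end (X.end > 158).
backup: start 105 > 110? ✗; end 110 > 158? ✗ → no.
load_test: start 144 > 110? ✓; end 218 > 158? ✓ → yes.
qa_pass: start 192 > 110? ✓; end 207 > 158? ✓ → yes.
snapshot: start 207 > 110? ✓; end 234 > 158? ✓ → yes.
Result: load_test, qa_pass, snapshot.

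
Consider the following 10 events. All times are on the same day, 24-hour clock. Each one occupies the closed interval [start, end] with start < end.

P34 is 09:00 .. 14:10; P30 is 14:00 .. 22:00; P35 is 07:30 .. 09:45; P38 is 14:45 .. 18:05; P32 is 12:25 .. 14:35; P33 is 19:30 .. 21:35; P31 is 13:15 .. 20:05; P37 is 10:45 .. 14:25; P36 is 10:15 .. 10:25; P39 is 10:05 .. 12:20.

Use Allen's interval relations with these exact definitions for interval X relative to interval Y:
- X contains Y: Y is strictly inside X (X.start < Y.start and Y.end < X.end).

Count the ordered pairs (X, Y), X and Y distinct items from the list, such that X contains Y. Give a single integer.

Checking all 90 ordered pairs for relation 'contains'; matching pairs in alphabetical order:
(P30, P33): P30 contains P33 ✓
(P30, P38): P30 contains P38 ✓
(P31, P38): P31 contains P38 ✓
(P34, P36): P34 contains P36 ✓
(P34, P39): P34 contains P39 ✓
(P39, P36): P39 contains P36 ✓
Count: 6.

6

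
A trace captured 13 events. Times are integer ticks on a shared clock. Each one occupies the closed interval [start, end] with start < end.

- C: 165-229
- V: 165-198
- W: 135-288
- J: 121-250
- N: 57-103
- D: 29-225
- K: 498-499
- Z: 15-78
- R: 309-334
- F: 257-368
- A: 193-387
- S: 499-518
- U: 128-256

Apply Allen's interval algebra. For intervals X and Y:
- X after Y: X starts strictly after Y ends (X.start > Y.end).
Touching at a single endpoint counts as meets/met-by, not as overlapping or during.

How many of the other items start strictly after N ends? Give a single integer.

10

Target N = [57, 103].
A [193, 387] → after → counts.
C [165, 229] → after → counts.
D [29, 225] → contains → no.
F [257, 368] → after → counts.
J [121, 250] → after → counts.
K [498, 499] → after → counts.
R [309, 334] → after → counts.
S [499, 518] → after → counts.
U [128, 256] → after → counts.
V [165, 198] → after → counts.
W [135, 288] → after → counts.
Z [15, 78] → overlaps → no.
Total: 10.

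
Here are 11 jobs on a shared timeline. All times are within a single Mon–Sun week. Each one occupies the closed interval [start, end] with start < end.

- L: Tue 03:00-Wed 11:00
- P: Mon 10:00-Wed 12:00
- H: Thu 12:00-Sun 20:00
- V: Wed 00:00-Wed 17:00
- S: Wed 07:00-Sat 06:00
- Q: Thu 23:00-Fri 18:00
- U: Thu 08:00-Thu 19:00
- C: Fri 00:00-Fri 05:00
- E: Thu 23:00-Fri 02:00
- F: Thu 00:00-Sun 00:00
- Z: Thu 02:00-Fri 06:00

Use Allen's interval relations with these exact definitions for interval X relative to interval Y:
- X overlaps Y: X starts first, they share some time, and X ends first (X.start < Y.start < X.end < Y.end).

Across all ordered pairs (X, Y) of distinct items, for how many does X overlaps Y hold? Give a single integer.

Checking all 110 ordered pairs for relation 'overlaps'; matching pairs in alphabetical order:
(E, C): E overlaps C ✓
(F, H): F overlaps H ✓
(L, S): L overlaps S ✓
(L, V): L overlaps V ✓
(P, S): P overlaps S ✓
(P, V): P overlaps V ✓
(S, F): S overlaps F ✓
(S, H): S overlaps H ✓
(U, H): U overlaps H ✓
(V, S): V overlaps S ✓
(Z, H): Z overlaps H ✓
(Z, Q): Z overlaps Q ✓
Count: 12.

12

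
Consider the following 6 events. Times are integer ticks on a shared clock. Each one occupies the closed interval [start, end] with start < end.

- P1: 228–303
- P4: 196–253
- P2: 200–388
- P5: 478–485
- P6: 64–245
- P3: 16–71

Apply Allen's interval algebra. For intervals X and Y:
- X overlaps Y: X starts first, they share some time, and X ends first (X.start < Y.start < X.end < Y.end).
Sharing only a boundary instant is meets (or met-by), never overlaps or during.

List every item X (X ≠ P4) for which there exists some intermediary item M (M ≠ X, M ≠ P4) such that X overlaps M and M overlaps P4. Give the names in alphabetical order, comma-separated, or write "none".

Target P4 = [196, 253].
Intermediaries M with M overlaps P4: P6.
Via P6 — items with X overlaps P6: P3.
Union: P3.

P3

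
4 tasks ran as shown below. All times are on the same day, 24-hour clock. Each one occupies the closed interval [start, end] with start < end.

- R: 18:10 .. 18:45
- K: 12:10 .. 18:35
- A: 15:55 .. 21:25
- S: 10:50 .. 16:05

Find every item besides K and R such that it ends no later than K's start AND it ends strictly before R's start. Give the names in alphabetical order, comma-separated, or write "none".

none

Conditions: its end is no later than K's start (X.end <= 12:10) AND its end is strictly before R's start (X.end < 18:10).
A: end 21:25 <= 12:10? ✗; end 21:25 < 18:10? ✗ → no.
S: end 16:05 <= 12:10? ✗; end 16:05 < 18:10? ✓ → no.
Result: none.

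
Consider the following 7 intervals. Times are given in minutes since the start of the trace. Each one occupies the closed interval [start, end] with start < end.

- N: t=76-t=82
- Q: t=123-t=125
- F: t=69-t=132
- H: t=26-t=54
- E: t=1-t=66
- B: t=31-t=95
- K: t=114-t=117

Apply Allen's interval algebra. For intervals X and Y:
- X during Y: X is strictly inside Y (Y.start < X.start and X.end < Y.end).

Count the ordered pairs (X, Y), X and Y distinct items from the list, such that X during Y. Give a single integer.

Checking all 42 ordered pairs for relation 'during'; matching pairs in alphabetical order:
(H, E): H during E ✓
(K, F): K during F ✓
(N, B): N during B ✓
(N, F): N during F ✓
(Q, F): Q during F ✓
Count: 5.

5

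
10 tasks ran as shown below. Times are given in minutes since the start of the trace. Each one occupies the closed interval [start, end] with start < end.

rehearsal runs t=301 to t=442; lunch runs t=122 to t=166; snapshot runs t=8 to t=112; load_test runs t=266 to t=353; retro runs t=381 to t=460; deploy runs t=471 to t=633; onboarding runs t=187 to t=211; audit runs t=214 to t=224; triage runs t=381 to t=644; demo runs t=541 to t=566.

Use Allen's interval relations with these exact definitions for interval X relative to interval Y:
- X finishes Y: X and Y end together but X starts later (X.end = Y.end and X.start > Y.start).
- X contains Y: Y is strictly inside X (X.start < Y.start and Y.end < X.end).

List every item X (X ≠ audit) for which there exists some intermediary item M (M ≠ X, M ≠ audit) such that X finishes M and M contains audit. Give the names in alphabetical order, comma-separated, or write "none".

none

Target audit = [t=214, t=224].
Intermediaries M with M contains audit: none.
Union: none.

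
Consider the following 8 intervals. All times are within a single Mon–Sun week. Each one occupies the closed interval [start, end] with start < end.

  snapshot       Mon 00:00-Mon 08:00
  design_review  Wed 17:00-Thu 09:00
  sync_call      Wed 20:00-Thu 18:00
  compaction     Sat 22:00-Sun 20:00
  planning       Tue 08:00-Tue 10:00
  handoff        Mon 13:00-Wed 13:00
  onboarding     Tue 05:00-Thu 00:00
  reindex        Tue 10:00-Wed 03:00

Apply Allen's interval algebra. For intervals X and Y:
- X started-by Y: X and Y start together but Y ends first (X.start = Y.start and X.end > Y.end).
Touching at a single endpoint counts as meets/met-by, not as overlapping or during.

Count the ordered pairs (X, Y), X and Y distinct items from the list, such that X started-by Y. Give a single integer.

Checking all 56 ordered pairs for relation 'started-by'; matching pairs in alphabetical order:
No pair satisfies it.
Count: 0.

0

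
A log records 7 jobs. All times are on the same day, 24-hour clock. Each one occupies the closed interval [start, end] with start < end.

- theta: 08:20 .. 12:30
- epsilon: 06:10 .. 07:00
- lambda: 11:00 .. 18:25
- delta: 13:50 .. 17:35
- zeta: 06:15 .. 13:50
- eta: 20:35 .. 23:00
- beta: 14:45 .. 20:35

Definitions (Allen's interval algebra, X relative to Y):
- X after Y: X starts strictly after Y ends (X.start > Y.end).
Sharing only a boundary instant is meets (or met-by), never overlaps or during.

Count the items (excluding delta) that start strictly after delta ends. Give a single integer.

Target delta = [13:50, 17:35].
beta [14:45, 20:35] → overlapped-by → no.
epsilon [06:10, 07:00] → before → no.
eta [20:35, 23:00] → after → counts.
lambda [11:00, 18:25] → contains → no.
theta [08:20, 12:30] → before → no.
zeta [06:15, 13:50] → meets → no.
Total: 1.

1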